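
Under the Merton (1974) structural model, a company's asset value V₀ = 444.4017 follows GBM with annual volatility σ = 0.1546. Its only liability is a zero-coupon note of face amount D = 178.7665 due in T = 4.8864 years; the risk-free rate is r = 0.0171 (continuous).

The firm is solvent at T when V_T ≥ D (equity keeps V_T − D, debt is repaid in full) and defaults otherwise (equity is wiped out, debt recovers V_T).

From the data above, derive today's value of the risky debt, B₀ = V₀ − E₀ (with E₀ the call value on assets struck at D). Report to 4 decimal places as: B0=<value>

B0=164.3884

Equity is a call on the firm's assets struck at D = 178.7665:
d₁ = [ln(V₀/D) + (r + σ²/2)T] / (σ√T)
   = [ln(444.4017/178.7665) + (0.0171 + 0.5·0.1546²)·4.8864] / (0.1546·√4.8864)
   = [0.910648 + 0.141953] / 0.341746 = 3.080065
d₂ = d₁ − σ√T = 3.080065 − 0.341746 = 2.738318
N(d₁) = 0.998965,  N(d₂) = 0.996912,  e^(−rT) = 0.919838
E₀ = V₀·N(d₁) − D·e^(−rT)·N(d₂)
   = 444.4017·0.998965 − 178.7665·0.919838·0.996912 = 280.013311
B₀ = V₀ − E₀ = 444.4017 − 280.013311 = 164.388389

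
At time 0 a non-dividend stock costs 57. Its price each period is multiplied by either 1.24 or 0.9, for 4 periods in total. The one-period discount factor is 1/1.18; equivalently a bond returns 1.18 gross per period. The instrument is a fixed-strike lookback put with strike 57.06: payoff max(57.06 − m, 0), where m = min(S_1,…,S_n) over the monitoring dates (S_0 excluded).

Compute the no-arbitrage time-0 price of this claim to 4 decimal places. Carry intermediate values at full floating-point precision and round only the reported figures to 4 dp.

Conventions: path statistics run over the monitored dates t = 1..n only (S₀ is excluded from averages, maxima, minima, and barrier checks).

Under the martingale measure an up-move has probability p* = 0.8235; value the claim as the probability-weighted average of per-path payoffs, discounted 4 periods at R = 1.18.
Enumerate all 2^4 = 16 price paths (U = up ×1.24, D = down ×0.9); each path with k up-moves has probability p*^k·(1−p*)^(4−k).
DDDD: m=37.3977, payoff=19.6623, prob=0.000970
UDDD: m=51.5257, payoff=5.5343, prob=0.004526
DUDD: m=51.3000, payoff=5.7600, prob=0.004526
UUDD: m=70.6800, payoff=0.0000, prob=0.021120
DDUD: m=46.1700, payoff=10.8900, prob=0.004526
UDUD: m=63.6120, payoff=0.0000, prob=0.021120
DUUD: m=51.3000, payoff=5.7600, prob=0.021120
UUUD: m=70.6800, payoff=0.0000, prob=0.098562
DDDU: m=41.5530, payoff=15.5070, prob=0.004526
UDDU: m=57.2508, payoff=0.0000, prob=0.021120
DUDU: m=51.3000, payoff=5.7600, prob=0.021120
UUDU: m=70.6800, payoff=0.0000, prob=0.098562
DDUU: m=46.1700, payoff=10.8900, prob=0.021120
UDUU: m=63.6120, payoff=0.0000, prob=0.098562
DUUU: m=51.3000, payoff=5.7600, prob=0.098562
UUUU: m=70.6800, payoff=0.0000, prob=0.459956
Price = Σ prob·payoff / R^4 = 1.230679 / 1.938778 = 0.6348

price = 0.6348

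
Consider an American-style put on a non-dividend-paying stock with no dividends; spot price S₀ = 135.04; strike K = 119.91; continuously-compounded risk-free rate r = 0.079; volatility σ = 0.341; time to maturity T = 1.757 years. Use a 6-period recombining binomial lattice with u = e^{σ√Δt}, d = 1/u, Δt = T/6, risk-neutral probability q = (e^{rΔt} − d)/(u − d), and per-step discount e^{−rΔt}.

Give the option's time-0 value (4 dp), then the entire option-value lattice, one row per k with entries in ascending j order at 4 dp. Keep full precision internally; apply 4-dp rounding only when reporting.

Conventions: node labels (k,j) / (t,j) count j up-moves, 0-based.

price = 10.6872
tree:
10.6872
17.5243 4.7849
27.7888 8.7302 1.3164
42.2777 15.5134 2.7896 0.0000
55.3590 26.5453 5.9114 0.0000 0.0000
66.2361 42.2777 12.5268 0.0000 0.0000 0.0000
75.2804 55.3590 26.5453 0.0000 0.0000 0.0000 0.0000

params: Δt=0.29283 u=1.20265 d=0.83150 q=0.51705 e^(-rΔt)=0.97713
t_6 payoffs: 75.2804 55.3590 26.5453 0.0000 0.0000 0.0000 0.0000
k=5: node(5,0) S=53.6739 payoff=66.2361 vs cont=63.4940 → 66.2361 [stop]  node(5,1) S=77.6323 payoff=42.2777 vs cont=39.5355 → 42.2777 [stop]  node(5,2) S=112.2852 payoff=7.6248 vs cont=12.5268 → 12.5268 [wait]  node(5,3) S=162.4061 payoff=0.0000 vs cont=0.0000 → 0.0000 [wait]  node(5,4) S=234.8996 payoff=0.0000 vs cont=0.0000 → 0.0000 [wait]  node(5,5) S=339.7520 payoff=0.0000 vs cont=0.0000 → 0.0000 [wait]
k=4: node(4,0) S=64.5510 payoff=55.3590 vs cont=52.6169 → 55.3590 [stop]  node(4,1) S=93.3647 payoff=26.5453 vs cont=26.2798 → 26.5453 [stop]  node(4,2) S=135.0400 payoff=0.0000 vs cont=5.9114 → 5.9114 [wait]  node(4,3) S=195.3180 payoff=0.0000 vs cont=0.0000 → 0.0000 [wait]  node(4,4) S=282.5024 payoff=0.0000 vs cont=0.0000 → 0.0000 [wait]
k=3: node(3,0) S=77.6323 payoff=42.2777 vs cont=39.5355 → 42.2777 [stop]  node(3,1) S=112.2852 payoff=7.6248 vs cont=15.5134 → 15.5134 [wait]  node(3,2) S=162.4061 payoff=0.0000 vs cont=2.7896 → 2.7896 [wait]  node(3,3) S=234.8996 payoff=0.0000 vs cont=0.0000 → 0.0000 [wait]
k=2: node(2,0) S=93.3647 payoff=26.5453 vs cont=27.7888 → 27.7888 [wait]  node(2,1) S=135.0400 payoff=0.0000 vs cont=8.7302 → 8.7302 [wait]  node(2,2) S=195.3180 payoff=0.0000 vs cont=1.3164 → 1.3164 [wait]
k=1: node(1,0) S=112.2852 payoff=7.6248 vs cont=17.5243 → 17.5243 [wait]  node(1,1) S=162.4061 payoff=0.0000 vs cont=4.7849 → 4.7849 [wait]
k=0: node(0,0) S=135.0400 payoff=0.0000 vs cont=10.6872 → 10.6872 [wait]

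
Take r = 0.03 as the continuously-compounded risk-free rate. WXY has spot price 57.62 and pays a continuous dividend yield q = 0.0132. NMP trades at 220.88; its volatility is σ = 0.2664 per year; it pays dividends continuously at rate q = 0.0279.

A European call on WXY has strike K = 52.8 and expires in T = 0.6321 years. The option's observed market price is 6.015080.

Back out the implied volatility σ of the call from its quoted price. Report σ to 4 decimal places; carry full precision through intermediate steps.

sigma = 0.1444

At σ = 0.1444 the Black–Scholes value reproduces the quote:
σ√T = 0.1444·√0.6321 = 0.114805
d₁ = (ln(S/K) + (r−q+σ²/2)T) / (σ√T) = (ln(57.62/52.8) + (0.03−0.0132+0.1444²/2)·0.6321) / 0.114805 = (0.087359 + 0.017209) / 0.114805 = 0.910832
d₂ = d₁ − σ√T = 0.910832 − 0.114805 = 0.796027
e^{−rT} = 0.981216
e^{−qT} = 0.991691
N(d₁) = 0.818808,  N(d₂) = 0.786992
V = S·e^{−qT}·N(d₁) − K·e^{−rT}·N(d₂) = 46.787703 − 40.772622 = 6.015080 (matching the quote); vega is positive throughout, so no other σ reproduces this price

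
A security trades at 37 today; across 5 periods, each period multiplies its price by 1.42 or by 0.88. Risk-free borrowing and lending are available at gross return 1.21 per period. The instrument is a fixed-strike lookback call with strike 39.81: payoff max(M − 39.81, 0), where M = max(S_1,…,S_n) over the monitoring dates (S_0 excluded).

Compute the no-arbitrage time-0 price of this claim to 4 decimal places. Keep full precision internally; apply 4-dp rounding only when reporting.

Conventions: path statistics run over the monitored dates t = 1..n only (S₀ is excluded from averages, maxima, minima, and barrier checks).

price = 23.8375

No-arbitrage gives p* = (R−d)/(u−d) = 0.6111: enumerate every path, weight its payoff by its p*-probability, and discount by R^5.
Enumerate all 2^5 = 32 price paths (U = up ×1.42, D = down ×0.88); each path with k up-moves has probability p*^k·(1−p*)^(5−k).
DDDDD: M=32.5600, payoff=0.0000, prob=0.008895
UDDDD: M=52.5400, payoff=12.7300, prob=0.013977
DUDDD: M=46.2352, payoff=6.4252, prob=0.013977
UUDDD: M=74.6068, payoff=34.7968, prob=0.021964
DDUDD: M=40.6870, payoff=0.8770, prob=0.013977
UDUDD: M=65.6540, payoff=25.8440, prob=0.021964
DUUDD: M=65.6540, payoff=25.8440, prob=0.021964
UUUDD: M=105.9417, payoff=66.1317, prob=0.034515
DDDUD: M=35.8045, payoff=0.0000, prob=0.013977
UDDUD: M=57.7755, payoff=17.9655, prob=0.021964
DUDUD: M=57.7755, payoff=17.9655, prob=0.021964
UUDUD: M=93.2287, payoff=53.4187, prob=0.034515
DDUUD: M=57.7755, payoff=17.9655, prob=0.021964
UDUUD: M=93.2287, payoff=53.4187, prob=0.034515
DUUUD: M=93.2287, payoff=53.4187, prob=0.034515
UUUUD: M=150.4372, payoff=110.6272, prob=0.054238
DDDDU: M=32.5600, payoff=0.0000, prob=0.013977
UDDDU: M=52.5400, payoff=12.7300, prob=0.021964
DUDDU: M=50.8424, payoff=11.0324, prob=0.021964
UUDDU: M=82.0412, payoff=42.2312, prob=0.034515
DDUDU: M=50.8424, payoff=11.0324, prob=0.021964
UDUDU: M=82.0412, payoff=42.2312, prob=0.034515
DUUDU: M=82.0412, payoff=42.2312, prob=0.034515
UUUDU: M=132.3847, payoff=92.5747, prob=0.054238
DDDUU: M=50.8424, payoff=11.0324, prob=0.021964
UDDUU: M=82.0412, payoff=42.2312, prob=0.034515
DUDUU: M=82.0412, payoff=42.2312, prob=0.034515
UUDUU: M=132.3847, payoff=92.5747, prob=0.054238
DDUUU: M=82.0412, payoff=42.2312, prob=0.034515
UDUUU: M=132.3847, payoff=92.5747, prob=0.054238
DUUUU: M=132.3847, payoff=92.5747, prob=0.054238
UUUUU: M=213.6208, payoff=173.8108, prob=0.085232
Price = Σ prob·payoff / R^5 = 61.828301 / 2.593742 = 23.8375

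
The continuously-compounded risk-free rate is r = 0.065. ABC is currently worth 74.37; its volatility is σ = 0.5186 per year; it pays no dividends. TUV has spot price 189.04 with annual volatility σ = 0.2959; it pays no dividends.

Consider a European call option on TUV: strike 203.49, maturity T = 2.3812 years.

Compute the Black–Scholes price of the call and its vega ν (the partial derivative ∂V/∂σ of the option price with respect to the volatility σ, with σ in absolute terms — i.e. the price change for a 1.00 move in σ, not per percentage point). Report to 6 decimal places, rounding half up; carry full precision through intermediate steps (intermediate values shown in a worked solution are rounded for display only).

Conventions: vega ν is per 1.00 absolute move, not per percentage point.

σ√T = 0.2959·√2.3812 = 0.456607
d₁ = (ln(S/K) + (r+σ²/2)T) / (σ√T) = (ln(189.04/203.49) + (0.065+0.2959²/2)·2.3812) / 0.456607 = (-0.073658 + 0.259023) / 0.456607 = 0.405961
d₂ = d₁ − σ√T = 0.405961 − 0.456607 = -0.050646
e^{−rT} = 0.856605
N(d₁) = 0.657614,  N(d₂) = 0.479804
Call price V = S·N(d₁) − K·e^{−rT}·N(d₂) = 124.315440 − 83.634892 = 40.680548
φ(d₁) = (1/√(2π))·e^{−d₁²/2} = 0.367387
ν = S·φ(d₁)·√T = 107.170401

price = 40.680548
ν = 107.170401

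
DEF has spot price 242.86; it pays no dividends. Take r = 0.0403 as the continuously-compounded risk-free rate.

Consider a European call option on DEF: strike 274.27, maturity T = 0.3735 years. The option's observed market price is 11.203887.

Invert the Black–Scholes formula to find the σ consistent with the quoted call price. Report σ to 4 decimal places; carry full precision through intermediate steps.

sigma = 0.3567

At σ = 0.3567 the Black–Scholes value reproduces the quote:
σ√T = 0.3567·√0.3735 = 0.217996
d₁ = (ln(S/K) + (r+σ²/2)T) / (σ√T) = (ln(242.86/274.27) + (0.0403+0.3567²/2)·0.3735) / 0.217996 = (-0.121628 + 0.038813) / 0.217996 = -0.379891
d₂ = d₁ − σ√T = -0.379891 − 0.217996 = -0.597887
e^{−rT} = 0.985061
N(d₁) = 0.352013,  N(d₂) = 0.274958
V = S·N(d₁) − K·e^{−rT}·N(d₂) = 85.489911 − 74.286024 = 11.203887 (the quoted price), and the Black–Scholes price is strictly increasing in σ, so σ is unique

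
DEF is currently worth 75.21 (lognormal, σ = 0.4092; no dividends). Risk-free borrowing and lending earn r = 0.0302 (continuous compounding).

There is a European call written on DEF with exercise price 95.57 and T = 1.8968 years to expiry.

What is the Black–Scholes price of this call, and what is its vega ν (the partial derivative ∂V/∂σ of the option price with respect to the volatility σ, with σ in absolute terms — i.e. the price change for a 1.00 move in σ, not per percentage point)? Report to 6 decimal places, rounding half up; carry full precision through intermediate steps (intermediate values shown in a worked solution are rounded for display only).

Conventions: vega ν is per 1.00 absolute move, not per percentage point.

price = 11.761209
ν = 41.287566

σ√T = 0.4092·√1.8968 = 0.563568
d₁ = (ln(S/K) + (r+σ²/2)T) / (σ√T) = (ln(75.21/95.57) + (0.0302+0.4092²/2)·1.8968) / 0.563568 = (-0.239575 + 0.216088) / 0.563568 = -0.041675
d₂ = d₁ − σ√T = -0.041675 − 0.563568 = -0.605243
e^{−rT} = 0.944326
N(d₁) = 0.483379,  N(d₂) = 0.272509
Call price V = S·N(d₁) − K·e^{−rT}·N(d₂) = 36.354916 − 24.593707 = 11.761209
φ(d₁) = (1/√(2π))·e^{−d₁²/2} = 0.398596
ν = S·φ(d₁)·√T = 41.287566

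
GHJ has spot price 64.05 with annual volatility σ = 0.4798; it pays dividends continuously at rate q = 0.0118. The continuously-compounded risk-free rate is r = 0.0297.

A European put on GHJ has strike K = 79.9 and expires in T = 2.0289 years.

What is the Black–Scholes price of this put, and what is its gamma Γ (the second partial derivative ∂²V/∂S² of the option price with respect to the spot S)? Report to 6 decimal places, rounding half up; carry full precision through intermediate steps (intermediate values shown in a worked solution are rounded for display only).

price = 25.408860
Γ = 0.008876

σ√T = 0.4798·√2.0289 = 0.683425
d₁ = (ln(S/K) + (r−q+σ²/2)T) / (σ√T) = (ln(64.05/79.9) + (0.0297−0.0118+0.4798²/2)·2.0289) / 0.683425 = (-0.221112 + 0.269852) / 0.683425 = 0.071317
d₂ = d₁ − σ√T = 0.071317 − 0.683425 = -0.612107
e^{−rT} = 0.941521
e^{−qT} = 0.976343
N(−d₁) = 0.471573,  N(−d₂) = 0.729767
Put price V = K·e^{−rT}·N(−d₂) − S·e^{−qT}·N(−d₁) = 54.898552 − 29.489692 = 25.408860
φ(d₁) = (1/√(2π))·e^{−d₁²/2} = 0.397929
Γ = e^{−qT}·φ(d₁) / (S·σ·√T) = 0.008876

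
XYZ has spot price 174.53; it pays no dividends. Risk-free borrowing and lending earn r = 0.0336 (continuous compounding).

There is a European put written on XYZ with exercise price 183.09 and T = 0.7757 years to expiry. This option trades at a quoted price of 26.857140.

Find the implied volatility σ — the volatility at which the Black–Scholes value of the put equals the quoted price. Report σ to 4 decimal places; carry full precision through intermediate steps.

sigma = 0.4035

At σ = 0.4035 the Black–Scholes value reproduces the quote:
σ√T = 0.4035·√0.7757 = 0.355378
d₁ = (ln(S/K) + (r+σ²/2)T) / (σ√T) = (ln(174.53/183.09) + (0.0336+0.4035²/2)·0.7757) / 0.355378 = (-0.047881 + 0.089210) / 0.355378 = 0.116296
d₂ = d₁ − σ√T = 0.116296 − 0.355378 = -0.239082
e^{−rT} = 0.974273
N(−d₁) = 0.453709,  N(−d₂) = 0.594479
V = K·e^{−rT}·N(−d₂) − S·N(−d₁) = 106.042962 − 79.185822 = 26.857140 (the quoted price), and the Black–Scholes price is strictly increasing in σ, so σ is unique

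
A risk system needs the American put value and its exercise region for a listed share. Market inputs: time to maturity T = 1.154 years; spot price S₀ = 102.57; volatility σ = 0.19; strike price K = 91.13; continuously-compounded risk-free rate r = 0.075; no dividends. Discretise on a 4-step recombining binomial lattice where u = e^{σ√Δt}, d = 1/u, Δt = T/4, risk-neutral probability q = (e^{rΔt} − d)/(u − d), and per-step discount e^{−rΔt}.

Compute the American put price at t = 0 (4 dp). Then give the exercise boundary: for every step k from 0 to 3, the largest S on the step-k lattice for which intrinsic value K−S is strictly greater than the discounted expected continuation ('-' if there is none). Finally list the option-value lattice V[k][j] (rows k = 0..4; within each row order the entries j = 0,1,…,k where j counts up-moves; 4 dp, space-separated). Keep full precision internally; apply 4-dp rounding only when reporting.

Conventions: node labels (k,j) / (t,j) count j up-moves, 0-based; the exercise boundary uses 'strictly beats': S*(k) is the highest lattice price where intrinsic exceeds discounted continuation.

price = 1.9516
boundary = - - - 75.5191
tree:
1.9516
4.0496 0.5150
8.1407 1.2575 0.0000
15.6109 3.0704 0.0000 0.0000
22.9376 7.4969 0.0000 0.0000 0.0000

params: Δt=0.28850 u=1.10744 d=0.90298 q=0.58149 e^(-rΔt)=0.97859
t_4 payoffs: 22.9376 7.4969 0.0000 0.0000 0.0000
t_3: node(3,0) S=75.5191 payoff=15.6109 vs cont=13.6602 → 15.6109 [stop]  node(3,1) S=92.6188 payoff=0.0000 vs cont=3.0704 → 3.0704 [wait]  node(3,2) S=113.5904 payoff=0.0000 vs cont=0.0000 → 0.0000 [wait]  node(3,3) S=139.3105 payoff=0.0000 vs cont=0.0000 → 0.0000 [wait]  ⇒ S*(3)=75.5191
t_2: node(2,0) S=83.6331 payoff=7.4969 vs cont=8.1407 → 8.1407 [wait]  node(2,1) S=102.5700 payoff=0.0000 vs cont=1.2575 → 1.2575 [wait]  node(2,2) S=125.7948 payoff=0.0000 vs cont=0.0000 → 0.0000 [wait]  ⇒ S*(2)=-
t_1: node(1,0) S=92.6188 payoff=0.0000 vs cont=4.0496 → 4.0496 [wait]  node(1,1) S=113.5904 payoff=0.0000 vs cont=0.5150 → 0.5150 [wait]  ⇒ S*(1)=-
t_0: node(0,0) S=102.5700 payoff=0.0000 vs cont=1.9516 → 1.9516 [wait]  ⇒ S*(0)=-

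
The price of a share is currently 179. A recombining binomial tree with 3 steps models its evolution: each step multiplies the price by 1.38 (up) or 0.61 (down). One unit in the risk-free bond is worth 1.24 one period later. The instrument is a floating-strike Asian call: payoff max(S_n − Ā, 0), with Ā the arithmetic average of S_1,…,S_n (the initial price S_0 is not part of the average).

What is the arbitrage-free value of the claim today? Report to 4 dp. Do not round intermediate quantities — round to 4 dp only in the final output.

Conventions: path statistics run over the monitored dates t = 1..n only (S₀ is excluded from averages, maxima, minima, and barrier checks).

price = 37.5407

No-arbitrage gives p* = (R−d)/(u−d) = 0.8182: enumerate every path, weight its payoff by its p*-probability, and discount by R^3.
Enumerate all 2^3 = 8 price paths (U = up ×1.38, D = down ×0.61); each path with k up-moves has probability p*^k·(1−p*)^(3−k).
DDD: Ā=72.1418, payoff=0.0000, prob=0.006011
UDD: Ā=163.2061, payoff=0.0000, prob=0.027047
DUD: Ā=117.2628, payoff=0.0000, prob=0.027047
UUD: Ā=265.2830, payoff=0.0000, prob=0.121713
DDU: Ā=89.2373, payoff=2.6788, prob=0.027047
UDU: Ā=201.8812, payoff=6.0602, prob=0.121713
DUU: Ā=155.9379, payoff=52.0036, prob=0.121713
UUU: Ā=352.7775, payoff=117.6474, prob=0.547708
Price = Σ prob·payoff / R^3 = 71.576047 / 1.906624 = 37.5407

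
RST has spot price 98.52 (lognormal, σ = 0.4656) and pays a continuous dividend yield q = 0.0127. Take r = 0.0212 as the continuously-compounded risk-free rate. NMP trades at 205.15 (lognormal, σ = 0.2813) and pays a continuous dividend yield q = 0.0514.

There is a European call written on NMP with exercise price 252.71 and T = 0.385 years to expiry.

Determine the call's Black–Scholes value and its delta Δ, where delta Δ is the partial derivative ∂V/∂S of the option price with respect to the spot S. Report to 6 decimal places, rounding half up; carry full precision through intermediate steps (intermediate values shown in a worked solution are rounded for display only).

price = 1.931641
Δ = 0.117861

σ√T = 0.2813·√0.385 = 0.174542
d₁ = (ln(S/K) + (r−q+σ²/2)T) / (σ√T) = (ln(205.15/252.71) + (0.0212−0.0514+0.2813²/2)·0.385) / 0.174542 = (-0.208501 + 0.003605) / 0.174542 = -1.173904
d₂ = d₁ − σ√T = -1.173904 − 0.174542 = -1.348447
e^{−rT} = 0.991871
e^{−qT} = 0.980406
N(d₁) = 0.120217,  N(d₂) = 0.088757
Call price V = S·e^{−qT}·N(d₁) − K·e^{−rT}·N(d₂) = 24.179198 − 22.247556 = 1.931641
Δ = e^{−qT}·N(d₁) = 0.117861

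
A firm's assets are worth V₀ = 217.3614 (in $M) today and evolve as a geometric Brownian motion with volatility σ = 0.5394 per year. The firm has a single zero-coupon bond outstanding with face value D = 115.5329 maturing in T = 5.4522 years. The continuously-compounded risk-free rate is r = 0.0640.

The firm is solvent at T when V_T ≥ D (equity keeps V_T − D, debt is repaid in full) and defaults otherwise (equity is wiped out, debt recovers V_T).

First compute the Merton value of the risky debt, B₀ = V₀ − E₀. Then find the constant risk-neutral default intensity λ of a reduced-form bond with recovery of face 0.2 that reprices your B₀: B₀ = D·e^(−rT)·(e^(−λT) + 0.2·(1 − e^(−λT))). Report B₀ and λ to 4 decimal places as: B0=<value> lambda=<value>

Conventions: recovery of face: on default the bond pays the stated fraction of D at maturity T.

B0=62.8557 lambda=0.0618

Equity is a call on the firm's assets struck at D = 115.5329:
d₁ = [ln(V₀/D) + (r + σ²/2)T] / (σ√T)
   = [ln(217.3614/115.5329) + (0.0640 + 0.5·0.5394²)·5.4522] / (0.5394·√5.4522)
   = [0.632006 + 1.142106] / 1.259496 = 1.408589
d₂ = d₁ − σ√T = 1.408589 − 1.259496 = 0.149093
N(d₁) = 0.920522,  N(d₂) = 0.559260,  e^(−rT) = 0.705435
E₀ = V₀·N(d₁) − D·e^(−rT)·N(d₂)
   = 217.3614·0.920522 − 115.5329·0.705435·0.559260 = 154.505670
B₀ = V₀ − E₀ = 217.3614 − 154.505670 = 62.855730
e^(−λT) = (B₀·e^(rT)/D − 0.2)/(1 − 0.2) = (62.8557·1.417565/115.5329 − 0.2)/0.8 = 0.71403338
λ = −ln(0.71403338)/5.4522 = 0.061778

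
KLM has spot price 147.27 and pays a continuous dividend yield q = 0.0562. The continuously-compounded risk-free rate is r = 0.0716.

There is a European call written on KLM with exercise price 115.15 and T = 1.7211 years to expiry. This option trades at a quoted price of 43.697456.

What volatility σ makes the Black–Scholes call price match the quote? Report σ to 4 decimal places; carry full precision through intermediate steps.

sigma = 0.4051

At σ = 0.4051 the Black–Scholes value reproduces the quote:
σ√T = 0.4051·√1.7211 = 0.531454
d₁ = (ln(S/K) + (r−q+σ²/2)T) / (σ√T) = (ln(147.27/115.15) + (0.0716−0.0562+0.4051²/2)·1.7211) / 0.531454 = (0.246032 + 0.167726) / 0.531454 = 0.778541
d₂ = d₁ − σ√T = 0.778541 − 0.531454 = 0.247087
e^{−rT} = 0.884060
e^{−qT} = 0.907805
N(d₁) = 0.781875,  N(d₂) = 0.597580
V = S·e^{−qT}·N(d₁) − K·e^{−rT}·N(d₂) = 104.530755 − 60.833300 = 43.697456 (the observed quote) — the price is monotone increasing in volatility, hence this σ is the only solution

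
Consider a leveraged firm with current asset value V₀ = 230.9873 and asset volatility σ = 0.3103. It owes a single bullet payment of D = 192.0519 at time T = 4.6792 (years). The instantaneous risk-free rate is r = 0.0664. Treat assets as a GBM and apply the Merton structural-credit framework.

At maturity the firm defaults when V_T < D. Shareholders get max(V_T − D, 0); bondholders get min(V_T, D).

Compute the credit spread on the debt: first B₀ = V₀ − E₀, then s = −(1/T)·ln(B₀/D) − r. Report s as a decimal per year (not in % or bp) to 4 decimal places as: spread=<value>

With assets at 230.9873 and a single debt payment of 192.0519 at 4.6792 years:
d₁ = [ln(V₀/D) + (r + σ²/2)T] / (σ√T)
   = [ln(230.9873/192.0519) + (0.0664 + 0.5·0.3103²)·4.6792] / (0.3103·√4.6792)
   = [0.184597 + 0.535970] / 0.671224 = 1.073512
d₂ = d₁ − σ√T = 1.073512 − 0.671224 = 0.402287
N(d₁) = 0.858479,  N(d₂) = 0.656264,  e^(−rT) = 0.732935
E₀ = V₀·N(d₁) − D·e^(−rT)·N(d₂)
   = 230.9873·0.858479 − 192.0519·0.732935·0.656264 = 105.921137
B₀ = V₀ − E₀ = 230.9873 − 105.921137 = 125.066163
spread = −(1/T)·ln(B₀/D) − r = −(1/4.6792)·ln(125.066163/192.0519) − 0.0664 = 0.02526583

spread=0.0253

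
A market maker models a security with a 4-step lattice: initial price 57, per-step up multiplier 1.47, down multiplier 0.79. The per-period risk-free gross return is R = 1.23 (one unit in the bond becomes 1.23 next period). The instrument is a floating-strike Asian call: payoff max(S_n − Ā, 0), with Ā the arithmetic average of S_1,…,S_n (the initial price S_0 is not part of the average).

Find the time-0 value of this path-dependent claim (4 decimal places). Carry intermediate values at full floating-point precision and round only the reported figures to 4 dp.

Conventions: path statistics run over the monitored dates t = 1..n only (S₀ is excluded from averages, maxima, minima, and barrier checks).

Under the martingale measure an up-move has probability p* = 0.6471; value the claim as the probability-weighted average of per-path payoffs, discounted 4 periods at R = 1.23.
Enumerate all 2^4 = 16 price paths (U = up ×1.47, D = down ×0.79); each path with k up-moves has probability p*^k·(1−p*)^(4−k).
DDDD: Ā=32.7271, payoff=0.0000, prob=0.015517
UDDD: Ā=60.8973, payoff=0.0000, prob=0.028448
DUDD: Ā=51.2073, payoff=0.0000, prob=0.028448
UUDD: Ā=95.2845, payoff=0.0000, prob=0.052155
DDUD: Ā=43.5522, payoff=0.0000, prob=0.028448
UDUD: Ā=81.0402, payoff=0.0000, prob=0.052155
DUUD: Ā=71.3502, payoff=5.5210, prob=0.052155
UUUD: Ā=132.7655, payoff=10.2733, prob=0.095617
DDDU: Ā=37.5047, payoff=3.8071, prob=0.028448
UDDU: Ā=69.7872, payoff=7.0840, prob=0.052155
DUDU: Ā=60.0972, payoff=16.7740, prob=0.052155
UUDU: Ā=111.8264, payoff=31.2125, prob=0.095617
DDUU: Ā=52.4421, payoff=24.4291, prob=0.052155
UDUU: Ā=97.5821, payoff=45.4568, prob=0.095617
DUUU: Ā=87.8921, payoff=55.1468, prob=0.095617
UUUU: Ā=163.5460, payoff=102.6149, prob=0.175297
Price = Σ prob·payoff / R^4 = 34.488863 / 2.288866 = 15.0681

price = 15.0681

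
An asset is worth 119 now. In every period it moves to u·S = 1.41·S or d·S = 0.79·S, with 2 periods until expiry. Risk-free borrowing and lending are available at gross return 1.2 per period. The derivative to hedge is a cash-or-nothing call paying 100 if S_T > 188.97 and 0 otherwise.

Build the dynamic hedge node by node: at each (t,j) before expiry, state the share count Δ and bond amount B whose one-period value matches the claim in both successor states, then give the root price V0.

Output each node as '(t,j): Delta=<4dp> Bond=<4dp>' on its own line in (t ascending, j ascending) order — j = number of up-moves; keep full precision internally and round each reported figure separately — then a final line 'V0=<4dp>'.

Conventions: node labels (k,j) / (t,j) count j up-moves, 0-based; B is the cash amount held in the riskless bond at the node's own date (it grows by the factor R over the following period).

(0,0): Delta=0.7469 Bond=-58.5147
(1,0): Delta=0.0000 Bond=0.0000
(1,1): Delta=0.9613 Bond=-106.1828
V0=30.3684

The replicating-portfolio and risk-neutral prices coincide; use p* = (1.2−0.79)/(1.41−0.79) = 0.6613 for the latter.
Expiry values: V(2,0)=0.0000, V(2,1)=0.0000, V(2,2)=100.0000
  t=1,j=0: stock 94.0100 → up 132.5541 (V=0.0000), down 74.2679 (V=0.0000). Price 0.0000; hedge Δ=0.0000, bond B=0.0000.
  t=1,j=1: stock 167.7900 → up 236.5839 (V=100.0000), down 132.5541 (V=0.0000). Price 55.1075; hedge Δ=0.9613, bond B=-106.1828.
  t=0,j=0: stock 119.0000 → up 167.7900 (V=55.1075), down 94.0100 (V=0.0000). Price 30.3684; hedge Δ=0.7469, bond B=-58.5147.
Verification: the root portfolio costs Δ(0,0)·S0 + B(0,0) = 30.3684, matching V0.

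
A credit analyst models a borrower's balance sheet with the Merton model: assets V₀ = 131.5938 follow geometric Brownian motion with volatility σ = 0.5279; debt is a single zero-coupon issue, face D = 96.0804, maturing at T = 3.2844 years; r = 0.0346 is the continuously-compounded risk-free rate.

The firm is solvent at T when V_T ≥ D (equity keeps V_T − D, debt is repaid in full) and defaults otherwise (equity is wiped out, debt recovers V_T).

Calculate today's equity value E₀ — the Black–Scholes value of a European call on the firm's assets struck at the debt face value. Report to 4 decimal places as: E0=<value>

Work the structural quantities from V₀ = 131.5938 against face 96.0804:
d₁ = [ln(V₀/D) + (r + σ²/2)T] / (σ√T)
   = [ln(131.5938/96.0804) + (0.0346 + 0.5·0.5279²)·3.2844] / (0.5279·√3.2844)
   = [0.314535 + 0.571286] / 0.956709 = 0.925904
d₂ = d₁ − σ√T = 0.925904 − 0.956709 = -0.030804
N(d₁) = 0.822752,  N(d₂) = 0.487713,  e^(−rT) = 0.892579
E₀ = V₀·N(d₁) − D·e^(−rT)·N(d₂)
   = 131.5938·0.822752 − 96.0804·0.892579·0.487713 = 66.443149

E0=66.4431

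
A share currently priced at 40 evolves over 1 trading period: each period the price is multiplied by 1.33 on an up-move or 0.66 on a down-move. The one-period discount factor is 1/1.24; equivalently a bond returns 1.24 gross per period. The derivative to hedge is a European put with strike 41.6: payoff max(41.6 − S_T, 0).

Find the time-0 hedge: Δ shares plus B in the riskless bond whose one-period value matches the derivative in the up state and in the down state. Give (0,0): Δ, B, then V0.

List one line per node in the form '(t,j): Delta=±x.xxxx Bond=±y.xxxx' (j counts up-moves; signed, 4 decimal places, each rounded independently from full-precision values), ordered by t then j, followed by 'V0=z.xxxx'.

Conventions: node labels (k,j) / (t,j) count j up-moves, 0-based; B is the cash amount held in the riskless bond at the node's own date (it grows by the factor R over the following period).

(0,0): Delta=-0.5672 Bond=24.3332
V0=1.6466

Since d<R<u, set p* = (R−d)/(u−d) = 0.8657; price each node as the discounted p*-expectation of its children.
Payoffs at expiry: V(1,0)=15.2000, V(1,1)=0.0000
(0,0): S=40.0000. Δ = (V_up−V_dn)/(S_up−S_dn) = (0.0000−15.2000)/(53.2000−26.4000) = -0.5672. V = [p*·0.0000 + (1−p*)·15.2000]/1.24 = 1.6466. B = V − Δ·S = 24.3332.
Check: Δ(0,0)·S0 + B(0,0) = 1.6466 = V0.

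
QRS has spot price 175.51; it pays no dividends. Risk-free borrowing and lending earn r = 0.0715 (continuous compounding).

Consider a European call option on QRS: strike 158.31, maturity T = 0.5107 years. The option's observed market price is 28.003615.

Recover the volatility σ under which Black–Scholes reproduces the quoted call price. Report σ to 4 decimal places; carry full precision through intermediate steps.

sigma = 0.2921

At σ = 0.2921 the Black–Scholes value reproduces the quote:
σ√T = 0.2921·√0.5107 = 0.208744
d₁ = (ln(S/K) + (r+σ²/2)T) / (σ√T) = (ln(175.51/158.31) + (0.0715+0.2921²/2)·0.5107) / 0.208744 = (0.103141 + 0.058302) / 0.208744 = 0.773401
d₂ = d₁ − σ√T = 0.773401 − 0.208744 = 0.564657
e^{−rT} = 0.964144
N(d₁) = 0.780357,  N(d₂) = 0.713846
V = S·N(d₁) − K·e^{−rT}·N(d₂) = 136.960540 − 108.956925 = 28.003615 (the quoted price), and the Black–Scholes price is strictly increasing in σ, so σ is unique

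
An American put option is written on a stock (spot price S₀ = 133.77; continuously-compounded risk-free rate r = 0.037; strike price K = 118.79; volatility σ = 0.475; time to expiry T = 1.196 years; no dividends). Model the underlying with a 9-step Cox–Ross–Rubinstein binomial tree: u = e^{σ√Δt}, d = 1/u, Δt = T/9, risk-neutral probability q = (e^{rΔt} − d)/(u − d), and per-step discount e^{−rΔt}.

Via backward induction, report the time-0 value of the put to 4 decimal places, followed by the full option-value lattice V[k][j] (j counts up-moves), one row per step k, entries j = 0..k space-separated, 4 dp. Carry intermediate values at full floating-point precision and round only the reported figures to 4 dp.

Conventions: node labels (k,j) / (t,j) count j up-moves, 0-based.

price = 17.0576
tree:
17.0576
23.5456 9.9487
31.6381 14.7022 4.7135
41.2224 21.2039 7.5532 1.5731
51.8700 29.6941 11.8892 2.7620 0.2542
62.5099 40.1179 18.2966 4.8167 0.4829 0.0000
71.4581 51.8700 27.3374 8.3331 0.9174 0.0000 0.0000
78.9836 62.5099 39.2187 14.2782 1.7427 0.0000 0.0000 0.0000
85.3125 71.4581 51.8700 24.1756 3.3105 0.0000 0.0000 0.0000 0.0000
90.6352 78.9836 62.5099 39.2187 6.2886 0.0000 0.0000 0.0000 0.0000 0.0000

Δt=0.13289  u=1.18905  d=0.84101  q=0.47098  discount=0.99510
step 9 (expiry): payoffs max(K−S,0) = 90.6352 78.9836 62.5099 39.2187 6.2886 0.0000 0.0000 0.0000 0.0000 0.0000
k=8: (k=8,j=0): S=33.4775, K−S=85.3125, hold=84.7299 ⇒ V=85.3125 exercise | (k=8,j=1): S=47.3319, K−S=71.4581, hold=70.8754 ⇒ V=71.4581 exercise | (k=8,j=2): S=66.9200, K−S=51.8700, hold=51.2874 ⇒ V=51.8700 exercise | (k=8,j=3): S=94.6144, K−S=24.1756, hold=23.5930 ⇒ V=24.1756 exercise | (k=8,j=4): S=133.7700, K−S=0.0000, hold=3.3105 ⇒ V=3.3105 continue | (k=8,j=5): S=189.1299, K−S=0.0000, hold=0.0000 ⇒ V=0.0000 continue | (k=8,j=6): S=267.4002, K−S=0.0000, hold=0.0000 ⇒ V=0.0000 continue | (k=8,j=7): S=378.0622, K−S=0.0000, hold=0.0000 ⇒ V=0.0000 continue | (k=8,j=8): S=534.5211, K−S=0.0000, hold=0.0000 ⇒ V=0.0000 continue
k=7: (k=7,j=0): S=39.8064, K−S=78.9836, hold=78.4009 ⇒ V=78.9836 exercise | (k=7,j=1): S=56.2801, K−S=62.5099, hold=61.9273 ⇒ V=62.5099 exercise | (k=7,j=2): S=79.5713, K−S=39.2187, hold=38.6361 ⇒ V=39.2187 exercise | (k=7,j=3): S=112.5014, K−S=6.2886, hold=14.2782 ⇒ V=14.2782 continue | (k=7,j=4): S=159.0595, K−S=0.0000, hold=1.7427 ⇒ V=1.7427 continue | (k=7,j=5): S=224.8853, K−S=0.0000, hold=0.0000 ⇒ V=0.0000 continue | (k=7,j=6): S=317.9527, K−S=0.0000, hold=0.0000 ⇒ V=0.0000 continue | (k=7,j=7): S=449.5356, K−S=0.0000, hold=0.0000 ⇒ V=0.0000 continue
k=6: (k=6,j=0): S=47.3319, K−S=71.4581, hold=70.8754 ⇒ V=71.4581 exercise | (k=6,j=1): S=66.9200, K−S=51.8700, hold=51.2874 ⇒ V=51.8700 exercise | (k=6,j=2): S=94.6144, K−S=24.1756, hold=27.3374 ⇒ V=27.3374 continue | (k=6,j=3): S=133.7700, K−S=0.0000, hold=8.3331 ⇒ V=8.3331 continue | (k=6,j=4): S=189.1299, K−S=0.0000, hold=0.9174 ⇒ V=0.9174 continue | (k=6,j=5): S=267.4002, K−S=0.0000, hold=0.0000 ⇒ V=0.0000 continue | (k=6,j=6): S=378.0622, K−S=0.0000, hold=0.0000 ⇒ V=0.0000 continue
k=5: (k=5,j=0): S=56.2801, K−S=62.5099, hold=61.9273 ⇒ V=62.5099 exercise | (k=5,j=1): S=79.5713, K−S=39.2187, hold=40.1179 ⇒ V=40.1179 continue | (k=5,j=2): S=112.5014, K−S=6.2886, hold=18.2966 ⇒ V=18.2966 continue | (k=5,j=3): S=159.0595, K−S=0.0000, hold=4.8167 ⇒ V=4.8167 continue | (k=5,j=4): S=224.8853, K−S=0.0000, hold=0.4829 ⇒ V=0.4829 continue | (k=5,j=5): S=317.9527, K−S=0.0000, hold=0.0000 ⇒ V=0.0000 continue
k=4: (k=4,j=0): S=66.9200, K−S=51.8700, hold=51.7088 ⇒ V=51.8700 exercise | (k=4,j=1): S=94.6144, K−S=24.1756, hold=29.6941 ⇒ V=29.6941 continue | (k=4,j=2): S=133.7700, K−S=0.0000, hold=11.8892 ⇒ V=11.8892 continue | (k=4,j=3): S=189.1299, K−S=0.0000, hold=2.7620 ⇒ V=2.7620 continue | (k=4,j=4): S=267.4002, K−S=0.0000, hold=0.2542 ⇒ V=0.2542 continue
k=3: (k=3,j=0): S=79.5713, K−S=39.2187, hold=41.2224 ⇒ V=41.2224 continue | (k=3,j=1): S=112.5014, K−S=6.2886, hold=21.2039 ⇒ V=21.2039 continue | (k=3,j=2): S=159.0595, K−S=0.0000, hold=7.5532 ⇒ V=7.5532 continue | (k=3,j=3): S=224.8853, K−S=0.0000, hold=1.5731 ⇒ V=1.5731 continue
k=2: (k=2,j=0): S=94.6144, K−S=24.1756, hold=31.6381 ⇒ V=31.6381 continue | (k=2,j=1): S=133.7700, K−S=0.0000, hold=14.7022 ⇒ V=14.7022 continue | (k=2,j=2): S=189.1299, K−S=0.0000, hold=4.7135 ⇒ V=4.7135 continue
k=1: (k=1,j=0): S=112.5014, K−S=6.2886, hold=23.5456 ⇒ V=23.5456 continue | (k=1,j=1): S=159.0595, K−S=0.0000, hold=9.9487 ⇒ V=9.9487 continue
k=0: (k=0,j=0): S=133.7700, K−S=0.0000, hold=17.0576 ⇒ V=17.0576 continue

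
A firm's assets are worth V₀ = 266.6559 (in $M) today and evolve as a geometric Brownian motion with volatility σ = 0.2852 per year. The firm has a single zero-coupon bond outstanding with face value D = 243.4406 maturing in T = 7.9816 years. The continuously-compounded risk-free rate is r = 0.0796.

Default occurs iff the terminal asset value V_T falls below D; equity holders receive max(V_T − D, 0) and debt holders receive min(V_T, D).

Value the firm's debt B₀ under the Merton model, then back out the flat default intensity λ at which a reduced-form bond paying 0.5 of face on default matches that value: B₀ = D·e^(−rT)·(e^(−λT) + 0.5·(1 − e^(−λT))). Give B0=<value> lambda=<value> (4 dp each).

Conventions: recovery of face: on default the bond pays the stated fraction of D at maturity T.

Apply the equity-as-call identities (strike 243.4406, horizon 7.9816 years):
d₁ = [ln(V₀/D) + (r + σ²/2)T] / (σ√T)
   = [ln(266.6559/243.4406) + (0.0796 + 0.5·0.2852²)·7.9816] / (0.2852·√7.9816)
   = [0.091086 + 0.959943] / 0.805739 = 1.304429
d₂ = d₁ − σ√T = 1.304429 − 0.805739 = 0.498689
N(d₁) = 0.903956,  N(d₂) = 0.691001,  e^(−rT) = 0.529758
E₀ = V₀·N(d₁) − D·e^(−rT)·N(d₂)
   = 266.6559·0.903956 − 243.4406·0.529758·0.691001 = 151.930646
B₀ = V₀ − E₀ = 266.6559 − 151.930646 = 114.725254
e^(−λT) = (B₀·e^(rT)/D − 0.5)/(1 − 0.5) = (114.7253·1.887655/243.4406 − 0.5)/0.5 = 0.77917566
λ = −ln(0.77917566)/7.9816 = 0.031262

B0=114.7253 lambda=0.0313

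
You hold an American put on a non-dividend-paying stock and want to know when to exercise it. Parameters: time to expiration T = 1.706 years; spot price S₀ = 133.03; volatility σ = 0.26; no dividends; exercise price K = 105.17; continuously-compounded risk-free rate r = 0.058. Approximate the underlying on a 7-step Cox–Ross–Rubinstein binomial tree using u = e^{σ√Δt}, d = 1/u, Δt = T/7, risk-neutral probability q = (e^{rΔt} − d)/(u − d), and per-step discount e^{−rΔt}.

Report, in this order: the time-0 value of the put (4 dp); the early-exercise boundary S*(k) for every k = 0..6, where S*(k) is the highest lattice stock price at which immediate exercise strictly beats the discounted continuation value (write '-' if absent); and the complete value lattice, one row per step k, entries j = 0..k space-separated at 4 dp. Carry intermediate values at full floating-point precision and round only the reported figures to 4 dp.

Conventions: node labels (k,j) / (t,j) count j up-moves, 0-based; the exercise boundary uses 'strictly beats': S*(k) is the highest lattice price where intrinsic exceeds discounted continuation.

Δt=0.24371  u=1.13696  d=0.87954  q=0.52326  discount=0.98596
step 7 (expiry): payoffs max(K−S,0) = 51.0022 35.1488 14.6556 0.0000 0.0000 0.0000 0.0000 0.0000
step 6: (k=6,j=0): S=61.5865, K−S=43.5835, hold=42.1073 ⇒ V=43.5835 exercise | (k=6,j=1): S=79.6111, K−S=25.5589, hold=24.0827 ⇒ V=25.5589 exercise | (k=6,j=2): S=102.9109, K−S=2.2591, hold=6.8889 ⇒ V=6.8889 continue | (k=6,j=3): S=133.0300, K−S=0.0000, hold=0.0000 ⇒ V=0.0000 continue | (k=6,j=4): S=171.9640, K−S=0.0000, hold=0.0000 ⇒ V=0.0000 continue | (k=6,j=5): S=222.2929, K−S=0.0000, hold=0.0000 ⇒ V=0.0000 continue | (k=6,j=6): S=287.3516, K−S=0.0000, hold=0.0000 ⇒ V=0.0000 continue  boundary S*=79.6111
step 5: (k=5,j=0): S=70.0212, K−S=35.1488, hold=33.6726 ⇒ V=35.1488 exercise | (k=5,j=1): S=90.5144, K−S=14.6556, hold=15.5680 ⇒ V=15.5680 continue | (k=5,j=2): S=117.0053, K−S=0.0000, hold=3.2381 ⇒ V=3.2381 continue | (k=5,j=3): S=151.2494, K−S=0.0000, hold=0.0000 ⇒ V=0.0000 continue | (k=5,j=4): S=195.5157, K−S=0.0000, hold=0.0000 ⇒ V=0.0000 continue | (k=5,j=5): S=252.7375, K−S=0.0000, hold=0.0000 ⇒ V=0.0000 continue  boundary S*=70.0212
step 4: (k=4,j=0): S=79.6111, K−S=25.5589, hold=24.5535 ⇒ V=25.5589 exercise | (k=4,j=1): S=102.9109, K−S=2.2591, hold=8.9884 ⇒ V=8.9884 continue | (k=4,j=2): S=133.0300, K−S=0.0000, hold=1.5221 ⇒ V=1.5221 continue | (k=4,j=3): S=171.9640, K−S=0.0000, hold=0.0000 ⇒ V=0.0000 continue | (k=4,j=4): S=222.2929, K−S=0.0000, hold=0.0000 ⇒ V=0.0000 continue  boundary S*=79.6111
step 3: (k=3,j=0): S=90.5144, K−S=14.6556, hold=16.6512 ⇒ V=16.6512 continue | (k=3,j=1): S=117.0053, K−S=0.0000, hold=5.0102 ⇒ V=5.0102 continue | (k=3,j=2): S=151.2494, K−S=0.0000, hold=0.7155 ⇒ V=0.7155 continue | (k=3,j=3): S=195.5157, K−S=0.0000, hold=0.0000 ⇒ V=0.0000 continue  boundary S*=-
step 2: (k=2,j=0): S=102.9109, K−S=2.2591, hold=10.4118 ⇒ V=10.4118 continue | (k=2,j=1): S=133.0300, K−S=0.0000, hold=2.7242 ⇒ V=2.7242 continue | (k=2,j=2): S=171.9640, K−S=0.0000, hold=0.3363 ⇒ V=0.3363 continue  boundary S*=-
step 1: (k=1,j=0): S=117.0053, K−S=0.0000, hold=6.2995 ⇒ V=6.2995 continue | (k=1,j=1): S=151.2494, K−S=0.0000, hold=1.4540 ⇒ V=1.4540 continue  boundary S*=-
step 0: (k=0,j=0): S=133.0300, K−S=0.0000, hold=3.7112 ⇒ V=3.7112 continue  boundary S*=-

price = 3.7112
boundary = - - - - 79.6111 70.0212 79.6111
tree:
3.7112
6.2995 1.4540
10.4118 2.7242 0.3363
16.6512 5.0102 0.7155 0.0000
25.5589 8.9884 1.5221 0.0000 0.0000
35.1488 15.5680 3.2381 0.0000 0.0000 0.0000
43.5835 25.5589 6.8889 0.0000 0.0000 0.0000 0.0000
51.0022 35.1488 14.6556 0.0000 0.0000 0.0000 0.0000 0.0000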